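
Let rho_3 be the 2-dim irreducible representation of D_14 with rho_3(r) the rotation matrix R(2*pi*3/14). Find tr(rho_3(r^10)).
chi_{rho_3}(r^10) = 2*cos(2*pi*3*10/14) = 2*cos(30*pi/7)

Explanation: rho_3(r^10) is rotation by angle 2*pi*3*10/14, whose trace is 2*cos(2*pi*3*10/14) = 2*cos(30*pi/7).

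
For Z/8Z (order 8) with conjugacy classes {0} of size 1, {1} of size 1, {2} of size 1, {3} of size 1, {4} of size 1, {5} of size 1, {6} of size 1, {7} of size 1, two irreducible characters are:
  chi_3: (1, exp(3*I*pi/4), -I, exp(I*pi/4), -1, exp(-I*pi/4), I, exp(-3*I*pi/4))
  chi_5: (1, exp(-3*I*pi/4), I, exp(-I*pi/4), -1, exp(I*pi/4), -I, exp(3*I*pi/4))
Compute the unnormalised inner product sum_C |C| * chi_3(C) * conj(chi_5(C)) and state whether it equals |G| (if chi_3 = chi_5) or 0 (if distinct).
Sum = 0; so <chi_3, chi_5> = 0 (distinct irreducibles are orthogonal).

Solution. Compute term by term over conjugacy classes (|C| * chi_3(C) * conj(chi_5(C))):
  1*(1)*conj(1) + 1*(exp(3*I*pi/4))*conj(exp(-3*I*pi/4)) + 1*(-I)*conj(I) + 1*(exp(I*pi/4))*conj(exp(-I*pi/4)) + 1*(-1)*conj(-1) + 1*(exp(-I*pi/4))*conj(exp(I*pi/4)) + 1*(I)*conj(-I) + 1*(exp(-3*I*pi/4))*conj(exp(3*I*pi/4))
  = (1) + (-I) + (-1) + (I) + (1) + (-I) + (-1) + (I)
  = 0.
(Exp terms are combined using exp(i*s)*conj(exp(i*t)) = exp(i*(s-t)), and sums of them are collapsed using the identity that for every m > 1 the m distinct m-th roots of unity sum to 0, e.g. 1 + exp(2*I*pi/3) + exp(-2*I*pi/3) = 0.)
Dividing by |G| = 8 gives 0/8 = 0, matching the row-orthogonality relation <chi_3, chi_5> = [chi_3 = chi_5].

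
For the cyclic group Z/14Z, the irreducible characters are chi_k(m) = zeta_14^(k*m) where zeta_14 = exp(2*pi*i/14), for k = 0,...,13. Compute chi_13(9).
chi_13(9) = zeta_14^117 = exp(5*I*pi/7)

Solution. chi_13(9) = zeta_14^(13*9) = zeta_14^117. Since zeta_14^14 = 1, this equals zeta_14^5 = exp(2*pi*i*5/14) = exp(5*I*pi/7).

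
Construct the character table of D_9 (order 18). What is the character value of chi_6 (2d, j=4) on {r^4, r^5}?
Conjugacy classes: {e} of size 1, {r^1, r^8} of size 2, {r^2, r^7} of size 2, {r^3, r^6} of size 2, {r^4, r^5} of size 2, {s, sr, ..., sr^8} of size 9.
Character table:
  irrep \ class              {e} (size 1)  {r^1, r^8} (size 2)  {r^2, r^7} (size 2)  {r^3, r^6} (size 2)  {r^4, r^5} (size 2)  {s, sr, ..., sr^8} (size 9)
  chi_1 (triv)               1             1                    1                    1                    1                    1                          
  chi_2 (sign: r->1, s->-1)  1             1                    1                    1                    1                    -1                         
  chi_3 (2d, j=1)            2             2*cos(2*pi/9)        2*cos(4*pi/9)        -1                   -2*cos(pi/9)         0                          
  chi_4 (2d, j=2)            2             2*cos(4*pi/9)        -2*cos(pi/9)         -1                   2*cos(2*pi/9)        0                          
  chi_5 (2d, j=3)            2             -1                   -1                   2                    -1                   0                          
  chi_6 (2d, j=4)            2             -2*cos(pi/9)         2*cos(2*pi/9)        -1                   2*cos(4*pi/9)        0                          

Spot check: chi_6 (2d, j=4) on {r^4, r^5} = 2*cos(4*pi/9).

Argument: D_9 has order 2*9 = 18 with 6 conjugacy classes, hence 6 irreducibles. Sum of squared dims 1 + 1 + 4 + 4 + 4 + 4 = 18 = |G|. Linear characters come from the abelianisation; the 2-dimensional irreps have character r^k -> 2*cos(2*pi*j*k/9), reflections -> 0.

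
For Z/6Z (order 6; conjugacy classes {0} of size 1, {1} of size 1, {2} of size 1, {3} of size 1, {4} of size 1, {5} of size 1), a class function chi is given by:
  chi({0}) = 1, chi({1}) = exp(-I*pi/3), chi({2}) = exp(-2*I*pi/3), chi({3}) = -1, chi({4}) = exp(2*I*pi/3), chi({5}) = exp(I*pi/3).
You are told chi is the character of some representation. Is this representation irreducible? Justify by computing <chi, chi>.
Irreducible: <chi, chi> = 1.

Details: <chi, chi> = (1/|G|) sum_C |C| * |chi(C)|^2 = (1/6)[1*|1|^2 + 1*|exp(-I*pi/3)|^2 + 1*|exp(-2*I*pi/3)|^2 + 1*|-1|^2 + 1*|exp(2*I*pi/3)|^2 + 1*|exp(I*pi/3)|^2]
  = (1/6)[(1) + (1) + (1) + (1) + (1) + (1)] = 6/6 = 1.
(Exp terms are combined using exp(i*s)*conj(exp(i*t)) = exp(i*(s-t)), and sums of them are collapsed using the identity that for every m > 1 the m distinct m-th roots of unity sum to 0, e.g. 1 + exp(2*I*pi/3) + exp(-2*I*pi/3) = 0.)
A character is irreducible iff <chi, chi> = 1, so this representation is irreducible.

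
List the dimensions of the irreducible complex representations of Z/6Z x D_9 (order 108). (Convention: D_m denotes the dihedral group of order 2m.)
Dimensions: 1, 1, 1, 1, 1, 1, 1, 1, 1, 1, 1, 1, 2, 2, 2, 2, 2, 2, 2, 2, 2, 2, 2, 2, 2, 2, 2, 2, 2, 2, 2, 2, 2, 2, 2, 2

There are 36 irreducibles (= number of conjugacy classes). Their dimensions d_i satisfy sum d_i^2 = |G| = 108: 1 + 1 + 1 + 1 + 1 + 1 + 1 + 1 + 1 + 1 + 1 + 1 + 4 + 4 + 4 + 4 + 4 + 4 + 4 + 4 + 4 + 4 + 4 + 4 + 4 + 4 + 4 + 4 + 4 + 4 + 4 + 4 + 4 + 4 + 4 + 4 = 108. (For the product with Z/6Z: each of the 6 1-dim characters of Z/6Z tensors with each irrep of D_9, giving 6 copies of each D_9-dimension.)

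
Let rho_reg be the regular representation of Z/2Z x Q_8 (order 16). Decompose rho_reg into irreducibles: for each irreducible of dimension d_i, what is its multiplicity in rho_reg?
Each irreducible V_i of dimension d_i appears with multiplicity d_i, i.e. rho_reg = (direct sum over all irreducibles V_i) d_i V_i. The irreducible dimensions for Z/2Z x Q_8 are 1, 1, 1, 1, 1, 1, 1, 1, 2, 2: 8 irreducibles of dimension 1, each with multiplicity 1; 2 irreducibles of dimension 2, each with multiplicity 2. Total dimension 8*1*1 + 2*2*2 = 16 = |G|.

General theorem: in the regular representation of a finite group G, each irreducible appears with multiplicity equal to its dimension. Check: dim(rho_reg) = sum d_i^2 = 1 + 1 + 1 + 1 + 1 + 1 + 1 + 1 + 4 + 4 = 16 = |G|.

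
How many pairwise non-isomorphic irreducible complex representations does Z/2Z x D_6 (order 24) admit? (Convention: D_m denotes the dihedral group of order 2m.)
12

Explanation: The number of irreducible complex representations of a finite group equals its number of conjugacy classes. For a direct product, #classes(G x H) = #classes(G) * #classes(H). Z/2Z has 2 classes (abelian), D_6 has 6 classes, so 2 * 6 = 12, so Z/2Z x D_6 (order 24) has exactly 12 irreducible complex representations.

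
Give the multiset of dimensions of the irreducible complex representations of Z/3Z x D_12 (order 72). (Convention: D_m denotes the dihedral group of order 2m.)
Dimensions: 1, 1, 1, 1, 1, 1, 1, 1, 1, 1, 1, 1, 2, 2, 2, 2, 2, 2, 2, 2, 2, 2, 2, 2, 2, 2, 2

Argument: There are 27 irreducibles (= number of conjugacy classes). Their dimensions d_i satisfy sum d_i^2 = |G| = 72: 1 + 1 + 1 + 1 + 1 + 1 + 1 + 1 + 1 + 1 + 1 + 1 + 4 + 4 + 4 + 4 + 4 + 4 + 4 + 4 + 4 + 4 + 4 + 4 + 4 + 4 + 4 = 72. (For the product with Z/3Z: each of the 3 1-dim characters of Z/3Z tensors with each irrep of D_12, giving 3 copies of each D_12-dimension.)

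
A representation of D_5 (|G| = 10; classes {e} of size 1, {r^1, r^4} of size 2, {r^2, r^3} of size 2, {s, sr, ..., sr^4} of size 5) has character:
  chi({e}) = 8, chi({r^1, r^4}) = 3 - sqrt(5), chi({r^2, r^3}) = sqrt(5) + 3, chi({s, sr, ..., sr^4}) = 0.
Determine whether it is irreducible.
Not irreducible (reducible): <chi, chi> = 12 > 1.

<chi, chi> = (1/|G|) sum_C |C| * |chi(C)|^2 = (1/10)[1*|8|^2 + 2*|3 - sqrt(5)|^2 + 2*|sqrt(5) + 3|^2 + 5*|0|^2]
  = (1/10)[(64) + (28 - 12*sqrt(5)) + (12*sqrt(5) + 28) + (0)] = 120/10 = 12.
A character is irreducible iff <chi, chi> = 1, so this representation is reducible.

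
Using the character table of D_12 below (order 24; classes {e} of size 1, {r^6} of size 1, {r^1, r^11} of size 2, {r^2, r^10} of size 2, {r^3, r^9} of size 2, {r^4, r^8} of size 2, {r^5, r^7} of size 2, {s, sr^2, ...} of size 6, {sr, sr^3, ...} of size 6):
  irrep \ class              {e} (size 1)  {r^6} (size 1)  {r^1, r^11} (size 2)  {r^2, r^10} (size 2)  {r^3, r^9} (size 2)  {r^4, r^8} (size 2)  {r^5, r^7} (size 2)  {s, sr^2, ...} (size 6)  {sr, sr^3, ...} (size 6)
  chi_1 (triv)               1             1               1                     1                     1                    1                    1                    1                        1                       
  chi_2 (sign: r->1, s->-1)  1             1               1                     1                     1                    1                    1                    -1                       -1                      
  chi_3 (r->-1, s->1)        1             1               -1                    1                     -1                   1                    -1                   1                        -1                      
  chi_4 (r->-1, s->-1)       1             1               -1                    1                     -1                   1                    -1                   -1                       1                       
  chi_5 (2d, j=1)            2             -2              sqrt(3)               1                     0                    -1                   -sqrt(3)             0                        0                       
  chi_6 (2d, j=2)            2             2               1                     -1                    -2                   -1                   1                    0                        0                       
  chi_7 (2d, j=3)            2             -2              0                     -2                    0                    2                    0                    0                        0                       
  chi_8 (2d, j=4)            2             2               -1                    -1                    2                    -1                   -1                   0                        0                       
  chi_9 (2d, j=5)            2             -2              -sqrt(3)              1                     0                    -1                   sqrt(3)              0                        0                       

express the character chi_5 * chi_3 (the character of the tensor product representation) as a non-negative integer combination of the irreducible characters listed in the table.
chi_5 tensor chi_3 = chi_9 (all other irreducibles have multiplicity 0).

Why: The character of a tensor product is the pointwise product (chi_5 * chi_3)(C) = chi_5(C) * chi_3(C):
  {e}: (2)*(1), {r^6}: (-2)*(1), {r^1, r^11}: (sqrt(3))*(-1), {r^2, r^10}: (1)*(1), {r^3, r^9}: (0)*(-1), {r^4, r^8}: (-1)*(1), {r^5, r^7}: (-sqrt(3))*(-1), {s, sr^2, ...}: (0)*(1), {sr, sr^3, ...}: (0)*(-1)
so (chi_5 * chi_3) takes values
  {e} -> 2, {r^6} -> -2, {r^1, r^11} -> -sqrt(3), {r^2, r^10} -> 1, {r^3, r^9} -> 0, {r^4, r^8} -> -1, {r^5, r^7} -> sqrt(3), {s, sr^2, ...} -> 0, {sr, sr^3, ...} -> 0.
Now take the inner product of this character with each irreducible chi from the table, <chi_5*chi_3, chi> = (1/24) sum_C |C| (chi_5*chi_3)(C) conj(chi(C)):
  <chi_5*chi_3, chi_1> = (1/24)[1*(2)*conj(1) + 1*(-2)*conj(1) + 2*(-sqrt(3))*conj(1) + 2*(1)*conj(1) + 2*(0)*conj(1) + 2*(-1)*conj(1) + 2*(sqrt(3))*conj(1) + 6*(0)*conj(1) + 6*(0)*conj(1)]
      = (1/24)[(2) + (-2) + (-2*sqrt(3)) + (2) + (0) + (-2) + (2*sqrt(3)) + (0) + (0)] = 0/24 = 0
  <chi_5*chi_3, chi_2> = (1/24)[1*(2)*conj(1) + 1*(-2)*conj(1) + 2*(-sqrt(3))*conj(1) + 2*(1)*conj(1) + 2*(0)*conj(1) + 2*(-1)*conj(1) + 2*(sqrt(3))*conj(1) + 6*(0)*conj(-1) + 6*(0)*conj(-1)]
      = (1/24)[(2) + (-2) + (-2*sqrt(3)) + (2) + (0) + (-2) + (2*sqrt(3)) + (0) + (0)] = 0/24 = 0
  <chi_5*chi_3, chi_3> = (1/24)[1*(2)*conj(1) + 1*(-2)*conj(1) + 2*(-sqrt(3))*conj(-1) + 2*(1)*conj(1) + 2*(0)*conj(-1) + 2*(-1)*conj(1) + 2*(sqrt(3))*conj(-1) + 6*(0)*conj(1) + 6*(0)*conj(-1)]
      = (1/24)[(2) + (-2) + (2*sqrt(3)) + (2) + (0) + (-2) + (-2*sqrt(3)) + (0) + (0)] = 0/24 = 0
  <chi_5*chi_3, chi_4> = (1/24)[1*(2)*conj(1) + 1*(-2)*conj(1) + 2*(-sqrt(3))*conj(-1) + 2*(1)*conj(1) + 2*(0)*conj(-1) + 2*(-1)*conj(1) + 2*(sqrt(3))*conj(-1) + 6*(0)*conj(-1) + 6*(0)*conj(1)]
      = (1/24)[(2) + (-2) + (2*sqrt(3)) + (2) + (0) + (-2) + (-2*sqrt(3)) + (0) + (0)] = 0/24 = 0
  <chi_5*chi_3, chi_5> = (1/24)[1*(2)*conj(2) + 1*(-2)*conj(-2) + 2*(-sqrt(3))*conj(sqrt(3)) + 2*(1)*conj(1) + 2*(0)*conj(0) + 2*(-1)*conj(-1) + 2*(sqrt(3))*conj(-sqrt(3)) + 6*(0)*conj(0) + 6*(0)*conj(0)]
      = (1/24)[(4) + (4) + (-6) + (2) + (0) + (2) + (-6) + (0) + (0)] = 0/24 = 0
  <chi_5*chi_3, chi_6> = (1/24)[1*(2)*conj(2) + 1*(-2)*conj(2) + 2*(-sqrt(3))*conj(1) + 2*(1)*conj(-1) + 2*(0)*conj(-2) + 2*(-1)*conj(-1) + 2*(sqrt(3))*conj(1) + 6*(0)*conj(0) + 6*(0)*conj(0)]
      = (1/24)[(4) + (-4) + (-2*sqrt(3)) + (-2) + (0) + (2) + (2*sqrt(3)) + (0) + (0)] = 0/24 = 0
  <chi_5*chi_3, chi_7> = (1/24)[1*(2)*conj(2) + 1*(-2)*conj(-2) + 2*(-sqrt(3))*conj(0) + 2*(1)*conj(-2) + 2*(0)*conj(0) + 2*(-1)*conj(2) + 2*(sqrt(3))*conj(0) + 6*(0)*conj(0) + 6*(0)*conj(0)]
      = (1/24)[(4) + (4) + (0) + (-4) + (0) + (-4) + (0) + (0) + (0)] = 0/24 = 0
  <chi_5*chi_3, chi_8> = (1/24)[1*(2)*conj(2) + 1*(-2)*conj(2) + 2*(-sqrt(3))*conj(-1) + 2*(1)*conj(-1) + 2*(0)*conj(2) + 2*(-1)*conj(-1) + 2*(sqrt(3))*conj(-1) + 6*(0)*conj(0) + 6*(0)*conj(0)]
      = (1/24)[(4) + (-4) + (2*sqrt(3)) + (-2) + (0) + (2) + (-2*sqrt(3)) + (0) + (0)] = 0/24 = 0
  <chi_5*chi_3, chi_9> = (1/24)[1*(2)*conj(2) + 1*(-2)*conj(-2) + 2*(-sqrt(3))*conj(-sqrt(3)) + 2*(1)*conj(1) + 2*(0)*conj(0) + 2*(-1)*conj(-1) + 2*(sqrt(3))*conj(sqrt(3)) + 6*(0)*conj(0) + 6*(0)*conj(0)]
      = (1/24)[(4) + (4) + (6) + (2) + (0) + (2) + (6) + (0) + (0)] = 24/24 = 1
Hence the multiplicities are chi_9: 1. Dimension check: dim(chi_5)*dim(chi_3) = 2*1 = 2 and sum (mult * dim) = 1*2 = 2.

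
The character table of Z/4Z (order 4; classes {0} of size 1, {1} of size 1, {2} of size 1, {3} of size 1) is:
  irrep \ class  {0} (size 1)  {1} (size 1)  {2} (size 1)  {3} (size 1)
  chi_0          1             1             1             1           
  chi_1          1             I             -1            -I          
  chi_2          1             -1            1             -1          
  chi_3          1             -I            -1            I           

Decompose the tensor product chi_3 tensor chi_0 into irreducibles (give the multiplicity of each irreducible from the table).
chi_3 tensor chi_0 = chi_3 (all other irreducibles have multiplicity 0).

Reasoning: The character of a tensor product is the pointwise product (chi_3 * chi_0)(C) = chi_3(C) * chi_0(C):
  {0}: (1)*(1), {1}: (-I)*(1), {2}: (-1)*(1), {3}: (I)*(1)
so (chi_3 * chi_0) takes values
  {0} -> 1, {1} -> -I, {2} -> -1, {3} -> I.
Now take the inner product of this character with each irreducible chi from the table, <chi_3*chi_0, chi> = (1/4) sum_C |C| (chi_3*chi_0)(C) conj(chi(C)):
  <chi_3*chi_0, chi_0> = (1/4)[1*(1)*conj(1) + 1*(-I)*conj(1) + 1*(-1)*conj(1) + 1*(I)*conj(1)]
      = (1/4)[(1) + (-I) + (-1) + (I)] = 0/4 = 0
  <chi_3*chi_0, chi_1> = (1/4)[1*(1)*conj(1) + 1*(-I)*conj(I) + 1*(-1)*conj(-1) + 1*(I)*conj(-I)]
      = (1/4)[(1) + (-1) + (1) + (-1)] = 0/4 = 0
  <chi_3*chi_0, chi_2> = (1/4)[1*(1)*conj(1) + 1*(-I)*conj(-1) + 1*(-1)*conj(1) + 1*(I)*conj(-1)]
      = (1/4)[(1) + (I) + (-1) + (-I)] = 0/4 = 0
  <chi_3*chi_0, chi_3> = (1/4)[1*(1)*conj(1) + 1*(-I)*conj(-I) + 1*(-1)*conj(-1) + 1*(I)*conj(I)]
      = (1/4)[(1) + (1) + (1) + (1)] = 4/4 = 1
(Exp terms are combined using exp(i*s)*conj(exp(i*t)) = exp(i*(s-t)), and sums of them are collapsed using the identity that for every m > 1 the m distinct m-th roots of unity sum to 0, e.g. 1 + exp(2*I*pi/3) + exp(-2*I*pi/3) = 0.)
Hence the multiplicities are chi_3: 1. Dimension check: dim(chi_3)*dim(chi_0) = 1*1 = 1 and sum (mult * dim) = 1*1 = 1.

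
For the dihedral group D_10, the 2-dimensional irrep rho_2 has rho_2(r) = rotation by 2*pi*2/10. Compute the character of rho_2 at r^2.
chi_{rho_2}(r^2) = 2*cos(2*pi*2*2/10) = -sqrt(5)/2 - 1/2

rho_2(r^2) is rotation by angle 2*pi*2*2/10, whose trace is 2*cos(2*pi*2*2/10) = -sqrt(5)/2 - 1/2.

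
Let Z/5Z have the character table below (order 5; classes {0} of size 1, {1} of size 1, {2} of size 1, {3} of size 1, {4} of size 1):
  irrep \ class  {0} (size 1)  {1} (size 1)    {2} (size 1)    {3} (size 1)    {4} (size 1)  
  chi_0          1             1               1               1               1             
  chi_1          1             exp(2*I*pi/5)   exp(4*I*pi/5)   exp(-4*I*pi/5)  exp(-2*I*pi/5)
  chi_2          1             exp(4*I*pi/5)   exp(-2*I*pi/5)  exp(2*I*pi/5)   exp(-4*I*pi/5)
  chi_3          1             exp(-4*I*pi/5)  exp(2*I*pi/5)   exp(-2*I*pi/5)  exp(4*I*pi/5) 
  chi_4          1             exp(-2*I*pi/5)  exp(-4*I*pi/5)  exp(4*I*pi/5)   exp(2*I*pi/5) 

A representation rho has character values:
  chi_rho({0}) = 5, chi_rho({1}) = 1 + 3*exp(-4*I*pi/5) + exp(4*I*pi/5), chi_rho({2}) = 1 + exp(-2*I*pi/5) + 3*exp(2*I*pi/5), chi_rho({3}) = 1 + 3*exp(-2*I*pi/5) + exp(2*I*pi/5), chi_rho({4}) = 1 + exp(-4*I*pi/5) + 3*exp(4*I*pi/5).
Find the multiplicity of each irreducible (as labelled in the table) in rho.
Multiplicities: chi_0: 1, chi_1: 0, chi_2: 1, chi_3: 3, chi_4: 0.

Derivation: Use <chi_rho, chi> = (1/|G|) sum_C |C| * chi_rho(C) * conj(chi(C)) with |G| = 5 for each irreducible chi in the table:
  <chi_rho, chi_0> = (1/5)[1*(5)*conj(1) + 1*(1 + 3*exp(-4*I*pi/5) + exp(4*I*pi/5))*conj(1) + 1*(1 + exp(-2*I*pi/5) + 3*exp(2*I*pi/5))*conj(1) + 1*(1 + 3*exp(-2*I*pi/5) + exp(2*I*pi/5))*conj(1) + 1*(1 + exp(-4*I*pi/5) + 3*exp(4*I*pi/5))*conj(1)]
      = (1/5)[(5) + (1 + 3*exp(-4*I*pi/5) + exp(4*I*pi/5)) + (1 + exp(-2*I*pi/5) + 3*exp(2*I*pi/5)) + (1 + 3*exp(-2*I*pi/5) + exp(2*I*pi/5)) + (1 + exp(-4*I*pi/5) + 3*exp(4*I*pi/5))] = 5/5 = 1
  <chi_rho, chi_1> = (1/5)[1*(5)*conj(1) + 1*(1 + 3*exp(-4*I*pi/5) + exp(4*I*pi/5))*conj(exp(2*I*pi/5)) + 1*(1 + exp(-2*I*pi/5) + 3*exp(2*I*pi/5))*conj(exp(4*I*pi/5)) + 1*(1 + 3*exp(-2*I*pi/5) + exp(2*I*pi/5))*conj(exp(-4*I*pi/5)) + 1*(1 + exp(-4*I*pi/5) + 3*exp(4*I*pi/5))*conj(exp(-2*I*pi/5))]
      = (1/5)[(5) + (exp(-2*I*pi/5) + exp(2*I*pi/5) + 3*exp(4*I*pi/5)) + (3*exp(-2*I*pi/5) + exp(-4*I*pi/5) + exp(4*I*pi/5)) + (exp(-4*I*pi/5) + exp(4*I*pi/5) + 3*exp(2*I*pi/5)) + (3*exp(-4*I*pi/5) + exp(-2*I*pi/5) + exp(2*I*pi/5))] = 0/5 = 0
  <chi_rho, chi_2> = (1/5)[1*(5)*conj(1) + 1*(1 + 3*exp(-4*I*pi/5) + exp(4*I*pi/5))*conj(exp(4*I*pi/5)) + 1*(1 + exp(-2*I*pi/5) + 3*exp(2*I*pi/5))*conj(exp(-2*I*pi/5)) + 1*(1 + 3*exp(-2*I*pi/5) + exp(2*I*pi/5))*conj(exp(2*I*pi/5)) + 1*(1 + exp(-4*I*pi/5) + 3*exp(4*I*pi/5))*conj(exp(-4*I*pi/5))]
      = (1/5)[(5) + (1 + exp(-4*I*pi/5) + 3*exp(2*I*pi/5)) + (1 + exp(2*I*pi/5) + 3*exp(4*I*pi/5)) + (1 + 3*exp(-4*I*pi/5) + exp(-2*I*pi/5)) + (1 + 3*exp(-2*I*pi/5) + exp(4*I*pi/5))] = 5/5 = 1
  <chi_rho, chi_3> = (1/5)[1*(5)*conj(1) + 1*(1 + 3*exp(-4*I*pi/5) + exp(4*I*pi/5))*conj(exp(-4*I*pi/5)) + 1*(1 + exp(-2*I*pi/5) + 3*exp(2*I*pi/5))*conj(exp(2*I*pi/5)) + 1*(1 + 3*exp(-2*I*pi/5) + exp(2*I*pi/5))*conj(exp(-2*I*pi/5)) + 1*(1 + exp(-4*I*pi/5) + 3*exp(4*I*pi/5))*conj(exp(4*I*pi/5))]
      = (1/5)[(5) + (3 + exp(-2*I*pi/5) + exp(4*I*pi/5)) + (3 + exp(-2*I*pi/5) + exp(-4*I*pi/5)) + (3 + exp(4*I*pi/5) + exp(2*I*pi/5)) + (3 + exp(-4*I*pi/5) + exp(2*I*pi/5))] = 15/5 = 3
  <chi_rho, chi_4> = (1/5)[1*(5)*conj(1) + 1*(1 + 3*exp(-4*I*pi/5) + exp(4*I*pi/5))*conj(exp(-2*I*pi/5)) + 1*(1 + exp(-2*I*pi/5) + 3*exp(2*I*pi/5))*conj(exp(-4*I*pi/5)) + 1*(1 + 3*exp(-2*I*pi/5) + exp(2*I*pi/5))*conj(exp(4*I*pi/5)) + 1*(1 + exp(-4*I*pi/5) + 3*exp(4*I*pi/5))*conj(exp(2*I*pi/5))]
      = (1/5)[(5) + (3*exp(-2*I*pi/5) + exp(-4*I*pi/5) + exp(2*I*pi/5)) + (3*exp(-4*I*pi/5) + exp(4*I*pi/5) + exp(2*I*pi/5)) + (exp(-2*I*pi/5) + exp(-4*I*pi/5) + 3*exp(4*I*pi/5)) + (exp(-2*I*pi/5) + exp(4*I*pi/5) + 3*exp(2*I*pi/5))] = 0/5 = 0
(Exp terms are combined using exp(i*s)*conj(exp(i*t)) = exp(i*(s-t)), and sums of them are collapsed using the identity that for every m > 1 the m distinct m-th roots of unity sum to 0, e.g. 1 + exp(2*I*pi/3) + exp(-2*I*pi/3) = 0.)
Dimension check: dim(rho) = sum (mult * dim) = 1*1 + 0*1 + 1*1 + 3*1 + 0*1 = 5 = chi_rho(e) = 5.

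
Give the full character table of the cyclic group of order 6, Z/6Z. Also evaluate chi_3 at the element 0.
Character table of Z/6Z (irreps indexed chi_0,...,chi_5 with chi_k(m) = zeta_6^(k*m), zeta_6 = exp(2*pi*i/6)):
  irrep \ class  {0} (size 1)  {1} (size 1)    {2} (size 1)    {3} (size 1)  {4} (size 1)    {5} (size 1)  
  chi_0          1             1               1               1             1               1             
  chi_1          1             exp(I*pi/3)     exp(2*I*pi/3)   -1            exp(-2*I*pi/3)  exp(-I*pi/3)  
  chi_2          1             exp(2*I*pi/3)   exp(-2*I*pi/3)  1             exp(2*I*pi/3)   exp(-2*I*pi/3)
  chi_3          1             -1              1               -1            1               -1            
  chi_4          1             exp(-2*I*pi/3)  exp(2*I*pi/3)   1             exp(-2*I*pi/3)  exp(2*I*pi/3) 
  chi_5          1             exp(-I*pi/3)    exp(-2*I*pi/3)  -1            exp(2*I*pi/3)   exp(I*pi/3)   

Spot check: chi_3(0) = zeta_6^(3*0) = zeta_6^0 = 1.

Explanation: Z/6Z is abelian, so all 6 irreducible complex representations are 1-dimensional. They are given by chi_k(m) = zeta_6^(k*m) for k = 0,...,5. Row orthogonality: sum_m chi_k(m) conj(chi_l(m)) = 6 * [k = l].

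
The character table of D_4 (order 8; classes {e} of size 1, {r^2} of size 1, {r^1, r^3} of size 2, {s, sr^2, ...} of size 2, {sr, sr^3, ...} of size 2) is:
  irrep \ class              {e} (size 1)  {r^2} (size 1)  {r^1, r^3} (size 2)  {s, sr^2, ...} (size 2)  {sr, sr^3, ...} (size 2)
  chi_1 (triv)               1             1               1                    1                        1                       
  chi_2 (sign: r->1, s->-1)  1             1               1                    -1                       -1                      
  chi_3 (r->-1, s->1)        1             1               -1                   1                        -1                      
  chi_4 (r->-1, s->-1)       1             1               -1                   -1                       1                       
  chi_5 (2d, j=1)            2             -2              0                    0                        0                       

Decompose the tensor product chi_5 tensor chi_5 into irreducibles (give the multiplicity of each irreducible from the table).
chi_5 tensor chi_5 = chi_1 + chi_2 + chi_3 + chi_4 (all other irreducibles have multiplicity 0).

Argument: The character of a tensor product is the pointwise product (chi_5 * chi_5)(C) = chi_5(C) * chi_5(C):
  {e}: (2)*(2), {r^2}: (-2)*(-2), {r^1, r^3}: (0)*(0), {s, sr^2, ...}: (0)*(0), {sr, sr^3, ...}: (0)*(0)
so (chi_5 * chi_5) takes values
  {e} -> 4, {r^2} -> 4, {r^1, r^3} -> 0, {s, sr^2, ...} -> 0, {sr, sr^3, ...} -> 0.
Now take the inner product of this character with each irreducible chi from the table, <chi_5*chi_5, chi> = (1/8) sum_C |C| (chi_5*chi_5)(C) conj(chi(C)):
  <chi_5*chi_5, chi_1> = (1/8)[1*(4)*conj(1) + 1*(4)*conj(1) + 2*(0)*conj(1) + 2*(0)*conj(1) + 2*(0)*conj(1)]
      = (1/8)[(4) + (4) + (0) + (0) + (0)] = 8/8 = 1
  <chi_5*chi_5, chi_2> = (1/8)[1*(4)*conj(1) + 1*(4)*conj(1) + 2*(0)*conj(1) + 2*(0)*conj(-1) + 2*(0)*conj(-1)]
      = (1/8)[(4) + (4) + (0) + (0) + (0)] = 8/8 = 1
  <chi_5*chi_5, chi_3> = (1/8)[1*(4)*conj(1) + 1*(4)*conj(1) + 2*(0)*conj(-1) + 2*(0)*conj(1) + 2*(0)*conj(-1)]
      = (1/8)[(4) + (4) + (0) + (0) + (0)] = 8/8 = 1
  <chi_5*chi_5, chi_4> = (1/8)[1*(4)*conj(1) + 1*(4)*conj(1) + 2*(0)*conj(-1) + 2*(0)*conj(-1) + 2*(0)*conj(1)]
      = (1/8)[(4) + (4) + (0) + (0) + (0)] = 8/8 = 1
  <chi_5*chi_5, chi_5> = (1/8)[1*(4)*conj(2) + 1*(4)*conj(-2) + 2*(0)*conj(0) + 2*(0)*conj(0) + 2*(0)*conj(0)]
      = (1/8)[(8) + (-8) + (0) + (0) + (0)] = 0/8 = 0
Hence the multiplicities are chi_1: 1, chi_2: 1, chi_3: 1, chi_4: 1. Dimension check: dim(chi_5)*dim(chi_5) = 2*2 = 4 and sum (mult * dim) = 1*1 + 1*1 + 1*1 + 1*1 = 4.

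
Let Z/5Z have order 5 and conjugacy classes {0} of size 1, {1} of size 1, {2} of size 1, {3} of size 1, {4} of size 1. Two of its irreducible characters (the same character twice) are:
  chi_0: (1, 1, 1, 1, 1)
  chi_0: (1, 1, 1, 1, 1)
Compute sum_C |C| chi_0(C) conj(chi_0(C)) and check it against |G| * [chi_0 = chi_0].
Sum = 5 = |G| = 5; so <chi_0, chi_0> = 1 (norm-1 confirms irreducibility).

Compute term by term over conjugacy classes (|C| * chi_0(C) * conj(chi_0(C))):
  1*(1)*conj(1) + 1*(1)*conj(1) + 1*(1)*conj(1) + 1*(1)*conj(1) + 1*(1)*conj(1)
  = (1) + (1) + (1) + (1) + (1)
  = 5.
(Exp terms are combined using exp(i*s)*conj(exp(i*t)) = exp(i*(s-t)), and sums of them are collapsed using the identity that for every m > 1 the m distinct m-th roots of unity sum to 0, e.g. 1 + exp(2*I*pi/3) + exp(-2*I*pi/3) = 0.)
Dividing by |G| = 5 gives 5/5 = 1, matching the row-orthogonality relation <chi_0, chi_0> = [chi_0 = chi_0].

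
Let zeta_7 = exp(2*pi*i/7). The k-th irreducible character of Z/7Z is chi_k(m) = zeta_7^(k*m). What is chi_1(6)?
chi_1(6) = zeta_7^6 = exp(-2*I*pi/7)

Why: chi_1(6) = zeta_7^(1*6) = zeta_7^6. Since zeta_7^7 = 1, this equals zeta_7^6 = exp(2*pi*i*6/7) = exp(-2*I*pi/7).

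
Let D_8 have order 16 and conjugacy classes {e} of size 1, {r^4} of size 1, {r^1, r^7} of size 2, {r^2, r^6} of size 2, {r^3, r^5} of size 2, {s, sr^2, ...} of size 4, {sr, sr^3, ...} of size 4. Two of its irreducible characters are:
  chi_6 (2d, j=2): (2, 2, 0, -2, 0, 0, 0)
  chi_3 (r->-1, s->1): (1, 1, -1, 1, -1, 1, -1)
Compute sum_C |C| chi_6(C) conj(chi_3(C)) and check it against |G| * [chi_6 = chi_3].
Sum = 0; so <chi_6, chi_3> = 0 (distinct irreducibles are orthogonal).

Compute term by term over conjugacy classes (|C| * chi_6(C) * conj(chi_3(C))):
  1*(2)*conj(1) + 1*(2)*conj(1) + 2*(0)*conj(-1) + 2*(-2)*conj(1) + 2*(0)*conj(-1) + 4*(0)*conj(1) + 4*(0)*conj(-1)
  = (2) + (2) + (0) + (-4) + (0) + (0) + (0)
  = 0.
Dividing by |G| = 16 gives 0/16 = 0, matching the row-orthogonality relation <chi_6, chi_3> = [chi_6 = chi_3].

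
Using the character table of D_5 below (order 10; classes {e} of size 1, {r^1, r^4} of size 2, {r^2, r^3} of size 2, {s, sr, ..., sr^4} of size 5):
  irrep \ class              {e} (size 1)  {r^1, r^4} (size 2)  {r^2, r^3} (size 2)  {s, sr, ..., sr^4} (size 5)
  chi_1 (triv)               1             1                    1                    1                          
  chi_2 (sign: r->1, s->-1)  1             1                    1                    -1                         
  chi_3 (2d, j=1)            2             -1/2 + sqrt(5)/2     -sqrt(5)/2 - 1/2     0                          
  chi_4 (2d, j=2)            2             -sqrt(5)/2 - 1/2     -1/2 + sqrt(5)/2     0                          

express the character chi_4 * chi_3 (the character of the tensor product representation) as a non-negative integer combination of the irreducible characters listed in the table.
chi_4 tensor chi_3 = chi_3 + chi_4 (all other irreducibles have multiplicity 0).

Reasoning: The character of a tensor product is the pointwise product (chi_4 * chi_3)(C) = chi_4(C) * chi_3(C):
  {e}: (2)*(2), {r^1, r^4}: (-sqrt(5)/2 - 1/2)*(-1/2 + sqrt(5)/2), {r^2, r^3}: (-1/2 + sqrt(5)/2)*(-sqrt(5)/2 - 1/2), {s, sr, ..., sr^4}: (0)*(0)
so (chi_4 * chi_3) takes values
  {e} -> 4, {r^1, r^4} -> -1, {r^2, r^3} -> -1, {s, sr, ..., sr^4} -> 0.
Now take the inner product of this character with each irreducible chi from the table, <chi_4*chi_3, chi> = (1/10) sum_C |C| (chi_4*chi_3)(C) conj(chi(C)):
  <chi_4*chi_3, chi_1> = (1/10)[1*(4)*conj(1) + 2*(-1)*conj(1) + 2*(-1)*conj(1) + 5*(0)*conj(1)]
      = (1/10)[(4) + (-2) + (-2) + (0)] = 0/10 = 0
  <chi_4*chi_3, chi_2> = (1/10)[1*(4)*conj(1) + 2*(-1)*conj(1) + 2*(-1)*conj(1) + 5*(0)*conj(-1)]
      = (1/10)[(4) + (-2) + (-2) + (0)] = 0/10 = 0
  <chi_4*chi_3, chi_3> = (1/10)[1*(4)*conj(2) + 2*(-1)*conj(-1/2 + sqrt(5)/2) + 2*(-1)*conj(-sqrt(5)/2 - 1/2) + 5*(0)*conj(0)]
      = (1/10)[(8) + (1 - sqrt(5)) + (1 + sqrt(5)) + (0)] = 10/10 = 1
  <chi_4*chi_3, chi_4> = (1/10)[1*(4)*conj(2) + 2*(-1)*conj(-sqrt(5)/2 - 1/2) + 2*(-1)*conj(-1/2 + sqrt(5)/2) + 5*(0)*conj(0)]
      = (1/10)[(8) + (1 + sqrt(5)) + (1 - sqrt(5)) + (0)] = 10/10 = 1
Hence the multiplicities are chi_3: 1, chi_4: 1. Dimension check: dim(chi_4)*dim(chi_3) = 2*2 = 4 and sum (mult * dim) = 1*2 + 1*2 = 4.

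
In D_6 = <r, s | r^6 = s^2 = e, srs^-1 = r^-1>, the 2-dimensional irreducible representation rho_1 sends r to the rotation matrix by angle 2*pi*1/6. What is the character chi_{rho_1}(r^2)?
chi_{rho_1}(r^2) = 2*cos(2*pi*1*2/6) = -1

Reasoning: rho_1(r^2) is rotation by angle 2*pi*1*2/6, whose trace is 2*cos(2*pi*1*2/6) = -1.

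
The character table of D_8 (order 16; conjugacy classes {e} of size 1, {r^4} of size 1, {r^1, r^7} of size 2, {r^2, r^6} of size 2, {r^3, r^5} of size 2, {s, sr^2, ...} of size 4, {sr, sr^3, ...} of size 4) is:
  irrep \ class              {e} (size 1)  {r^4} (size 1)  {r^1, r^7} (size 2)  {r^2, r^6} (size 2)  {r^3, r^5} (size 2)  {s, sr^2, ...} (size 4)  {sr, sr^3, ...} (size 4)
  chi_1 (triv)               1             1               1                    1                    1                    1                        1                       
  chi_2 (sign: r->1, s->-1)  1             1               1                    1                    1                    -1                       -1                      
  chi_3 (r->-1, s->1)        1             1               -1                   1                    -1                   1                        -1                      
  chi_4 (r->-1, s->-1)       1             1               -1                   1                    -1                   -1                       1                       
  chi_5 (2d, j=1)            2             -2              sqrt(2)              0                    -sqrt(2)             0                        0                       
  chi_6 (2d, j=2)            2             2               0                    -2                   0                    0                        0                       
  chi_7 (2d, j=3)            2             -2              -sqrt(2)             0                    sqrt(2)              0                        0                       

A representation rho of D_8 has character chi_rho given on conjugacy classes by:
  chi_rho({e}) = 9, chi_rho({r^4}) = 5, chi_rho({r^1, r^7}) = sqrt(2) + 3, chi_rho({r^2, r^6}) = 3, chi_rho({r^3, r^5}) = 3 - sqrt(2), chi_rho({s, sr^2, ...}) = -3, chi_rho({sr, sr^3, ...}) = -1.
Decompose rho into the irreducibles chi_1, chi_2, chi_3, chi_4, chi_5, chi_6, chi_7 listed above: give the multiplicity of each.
Multiplicities: chi_1: 1, chi_2: 3, chi_3: 0, chi_4: 1, chi_5: 1, chi_6: 1, chi_7: 0.

Justification: Use <chi_rho, chi> = (1/|G|) sum_C |C| * chi_rho(C) * conj(chi(C)) with |G| = 16 for each irreducible chi in the table:
  <chi_rho, chi_1> = (1/16)[1*(9)*conj(1) + 1*(5)*conj(1) + 2*(sqrt(2) + 3)*conj(1) + 2*(3)*conj(1) + 2*(3 - sqrt(2))*conj(1) + 4*(-3)*conj(1) + 4*(-1)*conj(1)]
      = (1/16)[(9) + (5) + (2*sqrt(2) + 6) + (6) + (6 - 2*sqrt(2)) + (-12) + (-4)] = 16/16 = 1
  <chi_rho, chi_2> = (1/16)[1*(9)*conj(1) + 1*(5)*conj(1) + 2*(sqrt(2) + 3)*conj(1) + 2*(3)*conj(1) + 2*(3 - sqrt(2))*conj(1) + 4*(-3)*conj(-1) + 4*(-1)*conj(-1)]
      = (1/16)[(9) + (5) + (2*sqrt(2) + 6) + (6) + (6 - 2*sqrt(2)) + (12) + (4)] = 48/16 = 3
  <chi_rho, chi_3> = (1/16)[1*(9)*conj(1) + 1*(5)*conj(1) + 2*(sqrt(2) + 3)*conj(-1) + 2*(3)*conj(1) + 2*(3 - sqrt(2))*conj(-1) + 4*(-3)*conj(1) + 4*(-1)*conj(-1)]
      = (1/16)[(9) + (5) + (-6 - 2*sqrt(2)) + (6) + (-6 + 2*sqrt(2)) + (-12) + (4)] = 0/16 = 0
  <chi_rho, chi_4> = (1/16)[1*(9)*conj(1) + 1*(5)*conj(1) + 2*(sqrt(2) + 3)*conj(-1) + 2*(3)*conj(1) + 2*(3 - sqrt(2))*conj(-1) + 4*(-3)*conj(-1) + 4*(-1)*conj(1)]
      = (1/16)[(9) + (5) + (-6 - 2*sqrt(2)) + (6) + (-6 + 2*sqrt(2)) + (12) + (-4)] = 16/16 = 1
  <chi_rho, chi_5> = (1/16)[1*(9)*conj(2) + 1*(5)*conj(-2) + 2*(sqrt(2) + 3)*conj(sqrt(2)) + 2*(3)*conj(0) + 2*(3 - sqrt(2))*conj(-sqrt(2)) + 4*(-3)*conj(0) + 4*(-1)*conj(0)]
      = (1/16)[(18) + (-10) + (4 + 6*sqrt(2)) + (0) + (4 - 6*sqrt(2)) + (0) + (0)] = 16/16 = 1
  <chi_rho, chi_6> = (1/16)[1*(9)*conj(2) + 1*(5)*conj(2) + 2*(sqrt(2) + 3)*conj(0) + 2*(3)*conj(-2) + 2*(3 - sqrt(2))*conj(0) + 4*(-3)*conj(0) + 4*(-1)*conj(0)]
      = (1/16)[(18) + (10) + (0) + (-12) + (0) + (0) + (0)] = 16/16 = 1
  <chi_rho, chi_7> = (1/16)[1*(9)*conj(2) + 1*(5)*conj(-2) + 2*(sqrt(2) + 3)*conj(-sqrt(2)) + 2*(3)*conj(0) + 2*(3 - sqrt(2))*conj(sqrt(2)) + 4*(-3)*conj(0) + 4*(-1)*conj(0)]
      = (1/16)[(18) + (-10) + (-6*sqrt(2) - 4) + (0) + (-4 + 6*sqrt(2)) + (0) + (0)] = 0/16 = 0
Dimension check: dim(rho) = sum (mult * dim) = 1*1 + 3*1 + 0*1 + 1*1 + 1*2 + 1*2 + 0*2 = 9 = chi_rho(e) = 9.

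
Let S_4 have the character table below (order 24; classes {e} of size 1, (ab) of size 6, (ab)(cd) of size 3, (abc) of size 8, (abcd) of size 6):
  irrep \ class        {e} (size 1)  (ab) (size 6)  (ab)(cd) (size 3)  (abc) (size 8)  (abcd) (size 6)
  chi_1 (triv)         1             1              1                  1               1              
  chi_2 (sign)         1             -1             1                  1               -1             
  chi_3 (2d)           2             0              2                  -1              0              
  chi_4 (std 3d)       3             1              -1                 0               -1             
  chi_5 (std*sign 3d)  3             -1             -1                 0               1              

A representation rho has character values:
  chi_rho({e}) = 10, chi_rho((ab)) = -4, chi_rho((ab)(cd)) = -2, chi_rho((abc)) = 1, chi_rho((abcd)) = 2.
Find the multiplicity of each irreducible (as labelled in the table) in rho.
Multiplicities: chi_1: 0, chi_2: 1, chi_3: 0, chi_4: 0, chi_5: 3.

Argument: Use <chi_rho, chi> = (1/|G|) sum_C |C| * chi_rho(C) * conj(chi(C)) with |G| = 24 for each irreducible chi in the table:
  <chi_rho, chi_1> = (1/24)[1*(10)*conj(1) + 6*(-4)*conj(1) + 3*(-2)*conj(1) + 8*(1)*conj(1) + 6*(2)*conj(1)]
      = (1/24)[(10) + (-24) + (-6) + (8) + (12)] = 0/24 = 0
  <chi_rho, chi_2> = (1/24)[1*(10)*conj(1) + 6*(-4)*conj(-1) + 3*(-2)*conj(1) + 8*(1)*conj(1) + 6*(2)*conj(-1)]
      = (1/24)[(10) + (24) + (-6) + (8) + (-12)] = 24/24 = 1
  <chi_rho, chi_3> = (1/24)[1*(10)*conj(2) + 6*(-4)*conj(0) + 3*(-2)*conj(2) + 8*(1)*conj(-1) + 6*(2)*conj(0)]
      = (1/24)[(20) + (0) + (-12) + (-8) + (0)] = 0/24 = 0
  <chi_rho, chi_4> = (1/24)[1*(10)*conj(3) + 6*(-4)*conj(1) + 3*(-2)*conj(-1) + 8*(1)*conj(0) + 6*(2)*conj(-1)]
      = (1/24)[(30) + (-24) + (6) + (0) + (-12)] = 0/24 = 0
  <chi_rho, chi_5> = (1/24)[1*(10)*conj(3) + 6*(-4)*conj(-1) + 3*(-2)*conj(-1) + 8*(1)*conj(0) + 6*(2)*conj(1)]
      = (1/24)[(30) + (24) + (6) + (0) + (12)] = 72/24 = 3
Dimension check: dim(rho) = sum (mult * dim) = 0*1 + 1*1 + 0*2 + 0*3 + 3*3 = 10 = chi_rho(e) = 10.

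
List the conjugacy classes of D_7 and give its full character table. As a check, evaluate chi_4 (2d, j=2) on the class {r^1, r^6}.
Conjugacy classes: {e} of size 1, {r^1, r^6} of size 2, {r^2, r^5} of size 2, {r^3, r^4} of size 2, {s, sr, ..., sr^6} of size 7.
Character table:
  irrep \ class              {e} (size 1)  {r^1, r^6} (size 2)  {r^2, r^5} (size 2)  {r^3, r^4} (size 2)  {s, sr, ..., sr^6} (size 7)
  chi_1 (triv)               1             1                    1                    1                    1                          
  chi_2 (sign: r->1, s->-1)  1             1                    1                    1                    -1                         
  chi_3 (2d, j=1)            2             2*cos(2*pi/7)        -2*cos(3*pi/7)       -2*cos(pi/7)         0                          
  chi_4 (2d, j=2)            2             -2*cos(3*pi/7)       -2*cos(pi/7)         2*cos(2*pi/7)        0                          
  chi_5 (2d, j=3)            2             -2*cos(pi/7)         2*cos(2*pi/7)        -2*cos(3*pi/7)       0                          

Spot check: chi_4 (2d, j=2) on {r^1, r^6} = -2*cos(3*pi/7).

Details: D_7 has order 2*7 = 14 with 5 conjugacy classes, hence 5 irreducibles. Sum of squared dims 1 + 1 + 4 + 4 + 4 = 14 = |G|. Linear characters come from the abelianisation; the 2-dimensional irreps have character r^k -> 2*cos(2*pi*j*k/7), reflections -> 0.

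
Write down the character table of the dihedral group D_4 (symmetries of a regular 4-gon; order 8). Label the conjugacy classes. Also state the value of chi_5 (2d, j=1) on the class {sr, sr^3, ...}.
Conjugacy classes: {e} of size 1, {r^2} of size 1, {r^1, r^3} of size 2, {s, sr^2, ...} of size 2, {sr, sr^3, ...} of size 2.
Character table:
  irrep \ class              {e} (size 1)  {r^2} (size 1)  {r^1, r^3} (size 2)  {s, sr^2, ...} (size 2)  {sr, sr^3, ...} (size 2)
  chi_1 (triv)               1             1               1                    1                        1                       
  chi_2 (sign: r->1, s->-1)  1             1               1                    -1                       -1                      
  chi_3 (r->-1, s->1)        1             1               -1                   1                        -1                      
  chi_4 (r->-1, s->-1)       1             1               -1                   -1                       1                       
  chi_5 (2d, j=1)            2             -2              0                    0                        0                       

Spot check: chi_5 (2d, j=1) on {sr, sr^3, ...} = 0.

D_4 has order 2*4 = 8 with 5 conjugacy classes, hence 5 irreducibles. Sum of squared dims 1 + 1 + 1 + 1 + 4 = 8 = |G|. Linear characters come from the abelianisation; the 2-dimensional irreps have character r^k -> 2*cos(2*pi*j*k/4), reflections -> 0.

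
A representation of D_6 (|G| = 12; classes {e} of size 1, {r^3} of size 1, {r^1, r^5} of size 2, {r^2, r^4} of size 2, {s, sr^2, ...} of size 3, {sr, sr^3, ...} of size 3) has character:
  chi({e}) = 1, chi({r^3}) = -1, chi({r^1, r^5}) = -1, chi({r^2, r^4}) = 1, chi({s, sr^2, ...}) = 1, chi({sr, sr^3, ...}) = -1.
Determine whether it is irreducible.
Irreducible: <chi, chi> = 1.

Working: <chi, chi> = (1/|G|) sum_C |C| * |chi(C)|^2 = (1/12)[1*|1|^2 + 1*|-1|^2 + 2*|-1|^2 + 2*|1|^2 + 3*|1|^2 + 3*|-1|^2]
  = (1/12)[(1) + (1) + (2) + (2) + (3) + (3)] = 12/12 = 1.
A character is irreducible iff <chi, chi> = 1, so this representation is irreducible.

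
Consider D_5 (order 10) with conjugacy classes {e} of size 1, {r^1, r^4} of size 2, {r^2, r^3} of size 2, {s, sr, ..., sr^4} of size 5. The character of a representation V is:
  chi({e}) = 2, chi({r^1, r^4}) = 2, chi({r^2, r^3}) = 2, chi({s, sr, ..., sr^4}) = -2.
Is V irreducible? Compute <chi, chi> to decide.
Not irreducible (reducible): <chi, chi> = 4 > 1.

Details: <chi, chi> = (1/|G|) sum_C |C| * |chi(C)|^2 = (1/10)[1*|2|^2 + 2*|2|^2 + 2*|2|^2 + 5*|-2|^2]
  = (1/10)[(4) + (8) + (8) + (20)] = 40/10 = 4.
A character is irreducible iff <chi, chi> = 1, so this representation is reducible.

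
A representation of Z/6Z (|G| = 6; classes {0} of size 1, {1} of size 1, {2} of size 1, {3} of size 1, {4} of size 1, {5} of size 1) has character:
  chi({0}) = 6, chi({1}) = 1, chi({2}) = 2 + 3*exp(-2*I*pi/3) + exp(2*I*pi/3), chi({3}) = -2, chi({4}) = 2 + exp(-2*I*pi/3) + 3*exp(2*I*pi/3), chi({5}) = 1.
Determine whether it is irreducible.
Not irreducible (reducible): <chi, chi> = 8 > 1.

Reasoning: <chi, chi> = (1/|G|) sum_C |C| * |chi(C)|^2 = (1/6)[1*|6|^2 + 1*|1|^2 + 1*|2 + 3*exp(-2*I*pi/3) + exp(2*I*pi/3)|^2 + 1*|-2|^2 + 1*|2 + exp(-2*I*pi/3) + 3*exp(2*I*pi/3)|^2 + 1*|1|^2]
  = (1/6)[(36) + (1) + (3) + (4) + (3) + (1)] = 48/6 = 8.
(Exp terms are combined using exp(i*s)*conj(exp(i*t)) = exp(i*(s-t)), and sums of them are collapsed using the identity that for every m > 1 the m distinct m-th roots of unity sum to 0, e.g. 1 + exp(2*I*pi/3) + exp(-2*I*pi/3) = 0.)
A character is irreducible iff <chi, chi> = 1, so this representation is reducible.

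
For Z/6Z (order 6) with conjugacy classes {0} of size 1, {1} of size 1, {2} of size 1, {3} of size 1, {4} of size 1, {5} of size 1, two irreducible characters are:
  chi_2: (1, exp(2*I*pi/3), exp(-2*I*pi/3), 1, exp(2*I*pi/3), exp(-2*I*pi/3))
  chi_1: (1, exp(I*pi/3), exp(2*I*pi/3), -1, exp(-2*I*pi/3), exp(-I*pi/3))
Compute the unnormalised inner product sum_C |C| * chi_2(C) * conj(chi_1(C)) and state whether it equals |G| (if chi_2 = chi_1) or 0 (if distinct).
Sum = 0; so <chi_2, chi_1> = 0 (distinct irreducibles are orthogonal).

Explanation: Compute term by term over conjugacy classes (|C| * chi_2(C) * conj(chi_1(C))):
  1*(1)*conj(1) + 1*(exp(2*I*pi/3))*conj(exp(I*pi/3)) + 1*(exp(-2*I*pi/3))*conj(exp(2*I*pi/3)) + 1*(1)*conj(-1) + 1*(exp(2*I*pi/3))*conj(exp(-2*I*pi/3)) + 1*(exp(-2*I*pi/3))*conj(exp(-I*pi/3))
  = (1) + (exp(I*pi/3)) + (exp(2*I*pi/3)) + (-1) + (exp(-2*I*pi/3)) + (exp(-I*pi/3))
  = 0.
(Exp terms are combined using exp(i*s)*conj(exp(i*t)) = exp(i*(s-t)), and sums of them are collapsed using the identity that for every m > 1 the m distinct m-th roots of unity sum to 0, e.g. 1 + exp(2*I*pi/3) + exp(-2*I*pi/3) = 0.)
Dividing by |G| = 6 gives 0/6 = 0, matching the row-orthogonality relation <chi_2, chi_1> = [chi_2 = chi_1].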